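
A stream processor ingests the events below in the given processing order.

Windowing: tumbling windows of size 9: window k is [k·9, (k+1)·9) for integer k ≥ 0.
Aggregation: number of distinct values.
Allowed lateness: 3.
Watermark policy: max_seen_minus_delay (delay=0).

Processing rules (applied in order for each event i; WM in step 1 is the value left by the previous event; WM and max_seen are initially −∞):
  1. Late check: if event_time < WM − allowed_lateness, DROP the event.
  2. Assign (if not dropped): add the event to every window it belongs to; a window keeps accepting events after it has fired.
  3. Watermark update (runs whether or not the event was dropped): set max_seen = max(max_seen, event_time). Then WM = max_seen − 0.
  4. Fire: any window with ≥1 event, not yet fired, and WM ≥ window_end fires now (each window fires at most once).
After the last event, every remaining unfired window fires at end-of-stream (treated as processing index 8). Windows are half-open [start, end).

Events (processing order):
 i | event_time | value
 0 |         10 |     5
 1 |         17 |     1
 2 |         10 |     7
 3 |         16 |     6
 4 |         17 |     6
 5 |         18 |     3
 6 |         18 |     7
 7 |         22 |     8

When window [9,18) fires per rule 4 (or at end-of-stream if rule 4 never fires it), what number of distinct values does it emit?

3

i=0 t=10 v=5: → [9,18); WM=10
i=1 t=17 v=1: → [9,18); WM=17
i=2 t=10 v=7: DROP (t<17-3); WM=17
i=3 t=16 v=6: → [9,18); WM=17
i=4 t=17 v=6: → [9,18); WM=17
i=5 t=18 v=3: → [18,27); WM=18; [9,18) fires=3
i=6 t=18 v=7: → [18,27); WM=18
i=7 t=22 v=8: → [18,27); WM=22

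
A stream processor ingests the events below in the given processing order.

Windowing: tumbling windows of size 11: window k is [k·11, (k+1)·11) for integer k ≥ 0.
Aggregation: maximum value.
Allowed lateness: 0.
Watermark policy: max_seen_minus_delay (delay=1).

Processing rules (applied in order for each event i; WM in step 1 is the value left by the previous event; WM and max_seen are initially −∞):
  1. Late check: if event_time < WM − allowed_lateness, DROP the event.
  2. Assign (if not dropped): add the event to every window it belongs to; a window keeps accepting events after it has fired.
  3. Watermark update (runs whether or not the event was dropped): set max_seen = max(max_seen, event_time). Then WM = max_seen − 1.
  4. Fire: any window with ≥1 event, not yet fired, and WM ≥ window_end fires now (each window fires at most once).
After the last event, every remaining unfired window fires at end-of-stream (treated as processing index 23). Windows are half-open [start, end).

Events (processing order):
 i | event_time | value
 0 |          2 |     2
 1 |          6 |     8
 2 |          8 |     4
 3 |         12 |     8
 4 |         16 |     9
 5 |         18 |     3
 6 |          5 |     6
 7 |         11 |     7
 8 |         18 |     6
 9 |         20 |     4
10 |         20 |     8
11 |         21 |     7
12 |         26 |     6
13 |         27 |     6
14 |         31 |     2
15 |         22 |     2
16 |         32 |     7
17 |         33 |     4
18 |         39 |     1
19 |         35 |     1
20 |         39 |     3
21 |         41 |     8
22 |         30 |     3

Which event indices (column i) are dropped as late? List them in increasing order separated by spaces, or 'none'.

i=0 t=2 v=2: → [0,11); WM=1
i=1 t=6 v=8: → [0,11); WM=5
i=2 t=8 v=4: → [0,11); WM=7
i=3 t=12 v=8: → [11,22); WM=11; [0,11) fires=8
i=4 t=16 v=9: → [11,22); WM=15
i=5 t=18 v=3: → [11,22); WM=17
i=6 t=5 v=6: DROP (t<17-0); WM=17
i=7 t=11 v=7: DROP (t<17-0); WM=17
i=8 t=18 v=6: → [11,22); WM=17
i=9 t=20 v=4: → [11,22); WM=19
i=10 t=20 v=8: → [11,22); WM=19
i=11 t=21 v=7: → [11,22); WM=20
i=12 t=26 v=6: → [22,33); WM=25; [11,22) fires=9
i=13 t=27 v=6: → [22,33); WM=26
i=14 t=31 v=2: → [22,33); WM=30
i=15 t=22 v=2: DROP (t<30-0); WM=30
i=16 t=32 v=7: → [22,33); WM=31
i=17 t=33 v=4: → [33,44); WM=32
i=18 t=39 v=1: → [33,44); WM=38; [22,33) fires=7
i=19 t=35 v=1: DROP (t<38-0); WM=38
i=20 t=39 v=3: → [33,44); WM=38
i=21 t=41 v=8: → [33,44); WM=40
i=22 t=30 v=3: DROP (t<40-0); WM=40

6 7 15 19 22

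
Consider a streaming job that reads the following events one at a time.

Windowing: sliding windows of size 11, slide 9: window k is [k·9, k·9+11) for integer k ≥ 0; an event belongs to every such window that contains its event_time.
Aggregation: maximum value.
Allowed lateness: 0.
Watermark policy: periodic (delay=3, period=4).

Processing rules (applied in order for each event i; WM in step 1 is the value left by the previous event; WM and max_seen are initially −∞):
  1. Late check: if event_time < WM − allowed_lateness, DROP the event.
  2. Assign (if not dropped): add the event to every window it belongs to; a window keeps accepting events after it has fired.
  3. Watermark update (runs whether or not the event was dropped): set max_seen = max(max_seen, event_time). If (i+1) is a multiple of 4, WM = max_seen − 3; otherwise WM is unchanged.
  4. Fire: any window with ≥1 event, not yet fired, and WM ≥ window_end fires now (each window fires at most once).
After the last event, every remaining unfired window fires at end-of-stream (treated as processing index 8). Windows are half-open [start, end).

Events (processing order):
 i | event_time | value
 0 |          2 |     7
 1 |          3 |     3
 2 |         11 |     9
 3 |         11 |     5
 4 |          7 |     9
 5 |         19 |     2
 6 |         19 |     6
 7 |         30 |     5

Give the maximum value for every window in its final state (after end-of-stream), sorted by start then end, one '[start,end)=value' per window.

[0,11)=7 [9,20)=9 [18,29)=6 [27,38)=5

i=0 t=2 v=7: → [0,11); WM=−∞
i=1 t=3 v=3: → [0,11); WM=−∞
i=2 t=11 v=9: → [9,20); WM=−∞
i=3 t=11 v=5: → [9,20); WM=8
i=4 t=7 v=9: DROP (t<8-0); WM=8
i=5 t=19 v=2: → [18,29),[9,20); WM=8
i=6 t=19 v=6: → [18,29),[9,20); WM=8
i=7 t=30 v=5: → [27,38); WM=27; [0,11) fires=7 [9,20) fires=9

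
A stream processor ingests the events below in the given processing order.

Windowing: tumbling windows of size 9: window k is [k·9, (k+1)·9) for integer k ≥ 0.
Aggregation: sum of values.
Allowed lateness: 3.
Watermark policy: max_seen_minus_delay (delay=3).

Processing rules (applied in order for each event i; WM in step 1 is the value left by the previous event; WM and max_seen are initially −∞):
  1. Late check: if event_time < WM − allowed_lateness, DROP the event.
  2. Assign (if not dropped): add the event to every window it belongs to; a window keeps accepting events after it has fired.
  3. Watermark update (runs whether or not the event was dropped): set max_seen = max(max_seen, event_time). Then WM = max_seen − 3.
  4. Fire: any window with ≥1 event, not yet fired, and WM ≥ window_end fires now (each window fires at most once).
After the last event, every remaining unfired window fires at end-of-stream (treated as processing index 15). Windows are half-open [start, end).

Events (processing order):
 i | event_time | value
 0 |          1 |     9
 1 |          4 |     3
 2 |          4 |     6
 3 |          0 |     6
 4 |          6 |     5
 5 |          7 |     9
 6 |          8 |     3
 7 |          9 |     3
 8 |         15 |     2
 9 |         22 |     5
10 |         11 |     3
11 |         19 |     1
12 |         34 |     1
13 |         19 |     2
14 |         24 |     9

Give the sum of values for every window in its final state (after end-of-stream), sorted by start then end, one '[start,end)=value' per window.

i=0 t=1 v=9: → [0,9); WM=-2
i=1 t=4 v=3: → [0,9); WM=1
i=2 t=4 v=6: → [0,9); WM=1
i=3 t=0 v=6: → [0,9); WM=1
i=4 t=6 v=5: → [0,9); WM=3
i=5 t=7 v=9: → [0,9); WM=4
i=6 t=8 v=3: → [0,9); WM=5
i=7 t=9 v=3: → [9,18); WM=6
i=8 t=15 v=2: → [9,18); WM=12; [0,9) fires=41
i=9 t=22 v=5: → [18,27); WM=19; [9,18) fires=5
i=10 t=11 v=3: DROP (t<19-3); WM=19
i=11 t=19 v=1: → [18,27); WM=19
i=12 t=34 v=1: → [27,36); WM=31; [18,27) fires=6
i=13 t=19 v=2: DROP (t<31-3); WM=31
i=14 t=24 v=9: DROP (t<31-3); WM=31

[0,9)=41 [9,18)=5 [18,27)=6 [27,36)=1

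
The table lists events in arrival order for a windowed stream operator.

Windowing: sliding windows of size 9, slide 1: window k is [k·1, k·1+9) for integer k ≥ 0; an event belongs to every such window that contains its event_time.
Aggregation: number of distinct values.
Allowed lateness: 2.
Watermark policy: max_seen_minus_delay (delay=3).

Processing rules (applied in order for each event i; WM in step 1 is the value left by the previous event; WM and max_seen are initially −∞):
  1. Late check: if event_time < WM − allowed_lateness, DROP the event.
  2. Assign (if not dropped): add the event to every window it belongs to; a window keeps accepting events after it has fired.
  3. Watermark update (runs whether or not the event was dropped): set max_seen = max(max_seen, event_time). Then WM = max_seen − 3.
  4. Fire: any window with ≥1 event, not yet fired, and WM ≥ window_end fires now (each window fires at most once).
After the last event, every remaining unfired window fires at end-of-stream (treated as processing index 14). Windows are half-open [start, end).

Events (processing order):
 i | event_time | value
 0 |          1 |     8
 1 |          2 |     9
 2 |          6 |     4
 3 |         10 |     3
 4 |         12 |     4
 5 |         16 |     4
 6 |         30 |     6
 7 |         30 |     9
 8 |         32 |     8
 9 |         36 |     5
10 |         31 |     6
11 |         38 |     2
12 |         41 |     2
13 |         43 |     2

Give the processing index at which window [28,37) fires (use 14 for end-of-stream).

12

i=0 t=1 v=8: → [1,10),[0,9); WM=-2
i=1 t=2 v=9: → [2,11),[1,10),[0,9); WM=-1
i=2 t=6 v=4: → [6,15),[5,14),[4,13),[3,12),[2,11),[1,10),[0,9); WM=3
i=3 t=10 v=3: → [10,19),[9,18),[8,17),[7,16),[6,15),[5,14),[4,13),[3,12),[2,11); WM=7
i=4 t=12 v=4: → [12,21),[11,20),[10,19),[9,18),[8,17),[7,16),[6,15),[5,14),[4,13); WM=9; [0,9) fires=3
i=5 t=16 v=4: → [16,25),[15,24),[14,23),[13,22),[12,21),[11,20),[10,19),[9,18),[8,17); WM=13; [1,10) fires=3 [2,11) fires=3 [3,12) fires=2 [4,13) fires=2
i=6 t=30 v=6: → [30,39),[29,38),[28,37),[27,36),[26,35),[25,34),[24,33),[23,32),[22,31); WM=27; [5,14) fires=2 [6,15) fires=2 [7,16) fires=2 [8,17) fires=2 [9,18) fires=2 [10,19) fires=2 [11,20) fires=1 [12,21) fires=1 [13,22) fires=1 [14,23) fires=1 [15,24) fires=1 [16,25) fires=1
i=7 t=30 v=9: → [30,39),[29,38),[28,37),[27,36),[26,35),[25,34),[24,33),[23,32),[22,31); WM=27
i=8 t=32 v=8: → [32,41),[31,40),[30,39),[29,38),[28,37),[27,36),[26,35),[25,34),[24,33); WM=29
i=9 t=36 v=5: → [36,45),[35,44),[34,43),[33,42),[32,41),[31,40),[30,39),[29,38),[28,37); WM=33; [22,31) fires=2 [23,32) fires=2 [24,33) fires=3
i=10 t=31 v=6: → [31,40),[30,39),[29,38),[28,37),[27,36),[26,35),[25,34),[24,33),[23,32); WM=33
i=11 t=38 v=2: → [38,47),[37,46),[36,45),[35,44),[34,43),[33,42),[32,41),[31,40),[30,39); WM=35; [25,34) fires=3 [26,35) fires=3
i=12 t=41 v=2: → [41,50),[40,49),[39,48),[38,47),[37,46),[36,45),[35,44),[34,43),[33,42); WM=38; [27,36) fires=3 [28,37) fires=4 [29,38) fires=4
i=13 t=43 v=2: → [43,52),[42,51),[41,50),[40,49),[39,48),[38,47),[37,46),[36,45),[35,44); WM=40; [30,39) fires=5 [31,40) fires=4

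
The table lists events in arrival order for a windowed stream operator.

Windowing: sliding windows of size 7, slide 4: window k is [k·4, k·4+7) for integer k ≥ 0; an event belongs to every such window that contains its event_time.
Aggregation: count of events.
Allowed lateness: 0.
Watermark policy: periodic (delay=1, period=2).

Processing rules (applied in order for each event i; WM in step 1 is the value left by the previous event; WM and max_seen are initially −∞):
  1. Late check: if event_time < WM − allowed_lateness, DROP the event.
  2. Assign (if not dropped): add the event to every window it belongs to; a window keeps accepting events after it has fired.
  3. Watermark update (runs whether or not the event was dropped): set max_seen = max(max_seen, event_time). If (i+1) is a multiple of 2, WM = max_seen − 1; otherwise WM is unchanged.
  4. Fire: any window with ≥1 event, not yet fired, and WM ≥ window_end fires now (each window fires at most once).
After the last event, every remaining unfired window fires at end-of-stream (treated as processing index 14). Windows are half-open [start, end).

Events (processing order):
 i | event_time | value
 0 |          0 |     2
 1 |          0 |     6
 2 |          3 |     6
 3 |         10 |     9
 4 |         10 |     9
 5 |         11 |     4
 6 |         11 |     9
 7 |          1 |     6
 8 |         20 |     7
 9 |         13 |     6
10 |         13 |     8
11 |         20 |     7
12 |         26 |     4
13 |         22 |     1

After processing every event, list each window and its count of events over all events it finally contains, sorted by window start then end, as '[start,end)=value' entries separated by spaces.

[0,7)=3 [4,11)=2 [8,15)=5 [12,19)=1 [16,23)=3 [20,27)=4 [24,31)=1

i=0 t=0 v=2: → [0,7); WM=−∞
i=1 t=0 v=6: → [0,7); WM=-1
i=2 t=3 v=6: → [0,7); WM=-1
i=3 t=10 v=9: → [8,15),[4,11); WM=9; [0,7) fires=3
i=4 t=10 v=9: → [8,15),[4,11); WM=9
i=5 t=11 v=4: → [8,15); WM=10
i=6 t=11 v=9: → [8,15); WM=10
i=7 t=1 v=6: DROP (t<10-0); WM=10
i=8 t=20 v=7: → [20,27),[16,23); WM=10
i=9 t=13 v=6: → [12,19),[8,15); WM=19; [4,11) fires=2 [8,15) fires=5 [12,19) fires=1
i=10 t=13 v=8: DROP (t<19-0); WM=19
i=11 t=20 v=7: → [20,27),[16,23); WM=19
i=12 t=26 v=4: → [24,31),[20,27); WM=19
i=13 t=22 v=1: → [20,27),[16,23); WM=25; [16,23) fires=3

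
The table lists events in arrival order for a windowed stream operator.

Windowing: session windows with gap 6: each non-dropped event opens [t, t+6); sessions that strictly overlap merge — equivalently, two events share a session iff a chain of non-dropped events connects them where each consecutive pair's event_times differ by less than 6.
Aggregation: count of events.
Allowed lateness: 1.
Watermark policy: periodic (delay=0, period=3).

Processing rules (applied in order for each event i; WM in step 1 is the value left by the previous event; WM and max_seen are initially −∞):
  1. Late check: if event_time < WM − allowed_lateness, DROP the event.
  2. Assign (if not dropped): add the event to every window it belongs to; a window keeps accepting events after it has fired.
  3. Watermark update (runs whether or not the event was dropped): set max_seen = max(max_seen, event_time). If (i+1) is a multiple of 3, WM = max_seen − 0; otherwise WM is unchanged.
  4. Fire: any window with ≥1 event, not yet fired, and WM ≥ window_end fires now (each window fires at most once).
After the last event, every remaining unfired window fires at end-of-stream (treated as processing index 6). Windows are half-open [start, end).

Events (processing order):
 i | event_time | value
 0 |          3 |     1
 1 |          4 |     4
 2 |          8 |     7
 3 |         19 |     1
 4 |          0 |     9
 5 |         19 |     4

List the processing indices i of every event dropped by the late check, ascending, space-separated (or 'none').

4

i=0 t=3 v=1: → [3,9); WM=−∞
i=1 t=4 v=4: → [3,10); WM=−∞
i=2 t=8 v=7: → [3,14); WM=8
i=3 t=19 v=1: → [19,25); WM=8
i=4 t=0 v=9: DROP (t<8-1); WM=8
i=5 t=19 v=4: → [19,25); WM=19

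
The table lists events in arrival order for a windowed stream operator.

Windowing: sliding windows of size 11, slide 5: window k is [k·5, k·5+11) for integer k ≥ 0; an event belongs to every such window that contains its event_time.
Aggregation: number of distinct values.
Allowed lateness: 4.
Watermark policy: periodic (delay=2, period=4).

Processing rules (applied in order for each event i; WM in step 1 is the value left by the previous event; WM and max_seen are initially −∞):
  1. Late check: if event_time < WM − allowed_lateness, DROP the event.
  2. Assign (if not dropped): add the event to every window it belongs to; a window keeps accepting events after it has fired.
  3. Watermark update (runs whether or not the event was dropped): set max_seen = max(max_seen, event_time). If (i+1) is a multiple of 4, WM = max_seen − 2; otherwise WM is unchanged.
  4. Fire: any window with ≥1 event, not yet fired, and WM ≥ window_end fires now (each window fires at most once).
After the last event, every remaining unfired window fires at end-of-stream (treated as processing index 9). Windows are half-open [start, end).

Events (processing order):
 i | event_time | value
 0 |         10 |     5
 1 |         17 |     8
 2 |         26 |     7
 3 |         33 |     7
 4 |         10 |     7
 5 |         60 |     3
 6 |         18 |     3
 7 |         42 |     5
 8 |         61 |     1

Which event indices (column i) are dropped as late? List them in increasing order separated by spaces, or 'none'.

4 6

i=0 t=10 v=5: → [10,21),[5,16),[0,11); WM=−∞
i=1 t=17 v=8: → [15,26),[10,21); WM=−∞
i=2 t=26 v=7: → [25,36),[20,31); WM=−∞
i=3 t=33 v=7: → [30,41),[25,36); WM=31; [0,11) fires=1 [5,16) fires=1 [10,21) fires=2 [15,26) fires=1 [20,31) fires=1
i=4 t=10 v=7: DROP (t<31-4); WM=31
i=5 t=60 v=3: → [60,71),[55,66),[50,61); WM=31
i=6 t=18 v=3: DROP (t<31-4); WM=31
i=7 t=42 v=5: → [40,51),[35,46); WM=58; [25,36) fires=1 [30,41) fires=1 [35,46) fires=1 [40,51) fires=1
i=8 t=61 v=1: → [60,71),[55,66); WM=58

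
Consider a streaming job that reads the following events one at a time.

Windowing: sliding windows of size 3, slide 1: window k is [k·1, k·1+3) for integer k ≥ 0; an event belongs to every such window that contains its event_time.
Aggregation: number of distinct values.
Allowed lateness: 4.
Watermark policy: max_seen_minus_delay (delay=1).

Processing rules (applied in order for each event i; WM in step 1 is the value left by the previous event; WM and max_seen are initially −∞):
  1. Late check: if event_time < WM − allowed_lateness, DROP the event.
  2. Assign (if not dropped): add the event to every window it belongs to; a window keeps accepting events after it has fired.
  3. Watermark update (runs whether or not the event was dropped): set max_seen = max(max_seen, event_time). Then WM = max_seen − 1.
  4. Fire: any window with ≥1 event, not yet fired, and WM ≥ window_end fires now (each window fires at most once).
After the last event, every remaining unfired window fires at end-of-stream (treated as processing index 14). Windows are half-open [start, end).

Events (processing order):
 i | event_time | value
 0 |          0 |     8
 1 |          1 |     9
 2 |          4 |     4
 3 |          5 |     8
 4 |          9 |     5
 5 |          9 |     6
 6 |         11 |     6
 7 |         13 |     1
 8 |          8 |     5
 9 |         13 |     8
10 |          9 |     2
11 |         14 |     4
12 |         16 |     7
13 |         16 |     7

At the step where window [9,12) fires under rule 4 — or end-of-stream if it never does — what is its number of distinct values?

i=0 t=0 v=8: → [0,3); WM=-1
i=1 t=1 v=9: → [1,4),[0,3); WM=0
i=2 t=4 v=4: → [4,7),[3,6),[2,5); WM=3; [0,3) fires=2
i=3 t=5 v=8: → [5,8),[4,7),[3,6); WM=4; [1,4) fires=1
i=4 t=9 v=5: → [9,12),[8,11),[7,10); WM=8; [2,5) fires=1 [3,6) fires=2 [4,7) fires=2 [5,8) fires=1
i=5 t=9 v=6: → [9,12),[8,11),[7,10); WM=8
i=6 t=11 v=6: → [11,14),[10,13),[9,12); WM=10; [7,10) fires=2
i=7 t=13 v=1: → [13,16),[12,15),[11,14); WM=12; [8,11) fires=2 [9,12) fires=2
i=8 t=8 v=5: → [8,11),[7,10),[6,9); WM=12; [6,9) fires=1
i=9 t=13 v=8: → [13,16),[12,15),[11,14); WM=12
i=10 t=9 v=2: → [9,12),[8,11),[7,10); WM=12
i=11 t=14 v=4: → [14,17),[13,16),[12,15); WM=13; [10,13) fires=1
i=12 t=16 v=7: → [16,19),[15,18),[14,17); WM=15; [11,14) fires=3 [12,15) fires=3
i=13 t=16 v=7: → [16,19),[15,18),[14,17); WM=15

2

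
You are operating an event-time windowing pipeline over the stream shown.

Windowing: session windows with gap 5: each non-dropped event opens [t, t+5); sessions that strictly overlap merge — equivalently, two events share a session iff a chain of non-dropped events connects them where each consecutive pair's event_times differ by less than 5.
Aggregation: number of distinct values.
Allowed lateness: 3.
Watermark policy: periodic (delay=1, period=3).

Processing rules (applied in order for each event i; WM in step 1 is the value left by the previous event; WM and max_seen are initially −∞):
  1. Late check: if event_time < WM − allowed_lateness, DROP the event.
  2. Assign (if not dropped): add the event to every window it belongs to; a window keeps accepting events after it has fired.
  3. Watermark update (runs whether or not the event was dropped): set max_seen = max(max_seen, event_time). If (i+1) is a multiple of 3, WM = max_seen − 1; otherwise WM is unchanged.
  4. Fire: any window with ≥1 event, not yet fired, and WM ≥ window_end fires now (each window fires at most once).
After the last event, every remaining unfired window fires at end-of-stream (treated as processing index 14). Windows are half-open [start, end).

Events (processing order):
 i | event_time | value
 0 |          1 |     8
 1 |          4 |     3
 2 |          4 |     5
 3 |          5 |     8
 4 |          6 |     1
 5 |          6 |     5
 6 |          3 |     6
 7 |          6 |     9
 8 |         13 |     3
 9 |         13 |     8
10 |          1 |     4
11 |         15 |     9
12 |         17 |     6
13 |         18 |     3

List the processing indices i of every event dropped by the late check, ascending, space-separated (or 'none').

10

i=0 t=1 v=8: → [1,6); WM=−∞
i=1 t=4 v=3: → [1,9); WM=−∞
i=2 t=4 v=5: → [1,9); WM=3
i=3 t=5 v=8: → [1,10); WM=3
i=4 t=6 v=1: → [1,11); WM=3
i=5 t=6 v=5: → [1,11); WM=5
i=6 t=3 v=6: → [1,11); WM=5
i=7 t=6 v=9: → [1,11); WM=5
i=8 t=13 v=3: → [13,18); WM=12
i=9 t=13 v=8: → [13,18); WM=12
i=10 t=1 v=4: DROP (t<12-3); WM=12
i=11 t=15 v=9: → [13,20); WM=14
i=12 t=17 v=6: → [13,22); WM=14
i=13 t=18 v=3: → [13,23); WM=14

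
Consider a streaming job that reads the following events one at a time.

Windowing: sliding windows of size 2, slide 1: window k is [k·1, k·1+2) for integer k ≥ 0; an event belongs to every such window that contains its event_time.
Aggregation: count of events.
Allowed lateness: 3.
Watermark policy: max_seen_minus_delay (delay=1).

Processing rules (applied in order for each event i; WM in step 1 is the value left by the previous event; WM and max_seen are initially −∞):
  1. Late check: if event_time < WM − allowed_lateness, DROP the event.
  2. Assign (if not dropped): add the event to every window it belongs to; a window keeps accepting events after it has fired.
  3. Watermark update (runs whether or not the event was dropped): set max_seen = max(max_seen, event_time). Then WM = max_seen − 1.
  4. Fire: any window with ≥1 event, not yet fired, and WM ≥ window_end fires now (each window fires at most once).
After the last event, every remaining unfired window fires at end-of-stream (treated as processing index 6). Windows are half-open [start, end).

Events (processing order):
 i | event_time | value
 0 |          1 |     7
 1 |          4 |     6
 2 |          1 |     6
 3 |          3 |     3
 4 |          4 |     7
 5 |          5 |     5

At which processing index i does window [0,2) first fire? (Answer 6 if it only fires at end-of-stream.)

i=0 t=1 v=7: → [1,3),[0,2); WM=0
i=1 t=4 v=6: → [4,6),[3,5); WM=3; [0,2) fires=1 [1,3) fires=1
i=2 t=1 v=6: → [1,3),[0,2); WM=3
i=3 t=3 v=3: → [3,5),[2,4); WM=3
i=4 t=4 v=7: → [4,6),[3,5); WM=3
i=5 t=5 v=5: → [5,7),[4,6); WM=4; [2,4) fires=1

1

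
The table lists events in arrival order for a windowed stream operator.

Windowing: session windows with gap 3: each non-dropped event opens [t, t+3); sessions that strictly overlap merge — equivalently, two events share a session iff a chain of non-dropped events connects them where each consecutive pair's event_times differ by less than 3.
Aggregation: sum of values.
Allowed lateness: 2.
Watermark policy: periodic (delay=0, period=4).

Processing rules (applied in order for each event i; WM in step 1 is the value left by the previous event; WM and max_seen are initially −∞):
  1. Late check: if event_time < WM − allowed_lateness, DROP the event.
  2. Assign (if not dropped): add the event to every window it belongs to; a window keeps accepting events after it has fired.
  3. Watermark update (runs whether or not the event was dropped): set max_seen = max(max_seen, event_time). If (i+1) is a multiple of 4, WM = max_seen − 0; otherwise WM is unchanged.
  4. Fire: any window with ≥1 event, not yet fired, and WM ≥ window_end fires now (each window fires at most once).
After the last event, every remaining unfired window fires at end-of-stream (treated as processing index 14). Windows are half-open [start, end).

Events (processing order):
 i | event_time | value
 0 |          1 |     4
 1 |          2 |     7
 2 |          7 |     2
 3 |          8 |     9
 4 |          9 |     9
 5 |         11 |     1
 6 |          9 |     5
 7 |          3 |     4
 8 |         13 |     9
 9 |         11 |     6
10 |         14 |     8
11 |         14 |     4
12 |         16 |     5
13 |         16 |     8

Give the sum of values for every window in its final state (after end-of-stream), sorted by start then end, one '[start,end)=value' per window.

[1,5)=11 [7,19)=66

i=0 t=1 v=4: → [1,4); WM=−∞
i=1 t=2 v=7: → [1,5); WM=−∞
i=2 t=7 v=2: → [7,10); WM=−∞
i=3 t=8 v=9: → [7,11); WM=8
i=4 t=9 v=9: → [7,12); WM=8
i=5 t=11 v=1: → [7,14); WM=8
i=6 t=9 v=5: → [7,14); WM=8
i=7 t=3 v=4: DROP (t<8-2); WM=11
i=8 t=13 v=9: → [7,16); WM=11
i=9 t=11 v=6: → [7,16); WM=11
i=10 t=14 v=8: → [7,17); WM=11
i=11 t=14 v=4: → [7,17); WM=14
i=12 t=16 v=5: → [7,19); WM=14
i=13 t=16 v=8: → [7,19); WM=14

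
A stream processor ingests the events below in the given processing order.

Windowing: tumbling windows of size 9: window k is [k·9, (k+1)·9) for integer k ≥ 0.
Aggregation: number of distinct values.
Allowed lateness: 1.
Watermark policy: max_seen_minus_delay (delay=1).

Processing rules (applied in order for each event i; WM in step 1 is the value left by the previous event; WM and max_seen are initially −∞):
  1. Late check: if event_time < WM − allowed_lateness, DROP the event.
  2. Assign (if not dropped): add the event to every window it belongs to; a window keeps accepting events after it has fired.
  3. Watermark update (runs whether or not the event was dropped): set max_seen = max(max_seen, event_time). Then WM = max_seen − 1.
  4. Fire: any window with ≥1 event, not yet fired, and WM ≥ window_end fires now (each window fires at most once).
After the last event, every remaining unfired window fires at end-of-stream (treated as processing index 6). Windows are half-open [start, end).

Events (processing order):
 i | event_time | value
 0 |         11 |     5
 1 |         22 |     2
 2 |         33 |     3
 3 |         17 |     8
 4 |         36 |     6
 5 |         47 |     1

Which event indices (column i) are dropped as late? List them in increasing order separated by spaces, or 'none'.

3

i=0 t=11 v=5: → [9,18); WM=10
i=1 t=22 v=2: → [18,27); WM=21; [9,18) fires=1
i=2 t=33 v=3: → [27,36); WM=32; [18,27) fires=1
i=3 t=17 v=8: DROP (t<32-1); WM=32
i=4 t=36 v=6: → [36,45); WM=35
i=5 t=47 v=1: → [45,54); WM=46; [27,36) fires=1 [36,45) fires=1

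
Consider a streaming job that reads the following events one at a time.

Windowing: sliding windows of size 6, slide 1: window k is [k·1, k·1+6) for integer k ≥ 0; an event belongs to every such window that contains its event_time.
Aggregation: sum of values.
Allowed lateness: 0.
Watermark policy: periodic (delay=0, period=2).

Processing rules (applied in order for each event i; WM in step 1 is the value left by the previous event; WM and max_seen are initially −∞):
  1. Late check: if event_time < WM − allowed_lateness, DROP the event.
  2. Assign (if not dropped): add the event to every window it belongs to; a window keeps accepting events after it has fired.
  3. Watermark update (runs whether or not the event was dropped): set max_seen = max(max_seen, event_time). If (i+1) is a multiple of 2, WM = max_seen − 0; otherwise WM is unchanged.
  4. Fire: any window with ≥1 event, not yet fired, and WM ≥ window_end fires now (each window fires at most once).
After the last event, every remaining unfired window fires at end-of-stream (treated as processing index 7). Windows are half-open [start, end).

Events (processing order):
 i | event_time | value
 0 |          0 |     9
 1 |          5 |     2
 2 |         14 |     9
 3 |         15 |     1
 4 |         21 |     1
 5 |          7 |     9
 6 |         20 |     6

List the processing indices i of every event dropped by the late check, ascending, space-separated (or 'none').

i=0 t=0 v=9: → [0,6); WM=−∞
i=1 t=5 v=2: → [5,11),[4,10),[3,9),[2,8),[1,7),[0,6); WM=5
i=2 t=14 v=9: → [14,20),[13,19),[12,18),[11,17),[10,16),[9,15); WM=5
i=3 t=15 v=1: → [15,21),[14,20),[13,19),[12,18),[11,17),[10,16); WM=15; [0,6) fires=11 [1,7) fires=2 [2,8) fires=2 [3,9) fires=2 [4,10) fires=2 [5,11) fires=2 [9,15) fires=9
i=4 t=21 v=1: → [21,27),[20,26),[19,25),[18,24),[17,23),[16,22); WM=15
i=5 t=7 v=9: DROP (t<15-0); WM=21; [10,16) fires=10 [11,17) fires=10 [12,18) fires=10 [13,19) fires=10 [14,20) fires=10 [15,21) fires=1
i=6 t=20 v=6: DROP (t<21-0); WM=21

5 6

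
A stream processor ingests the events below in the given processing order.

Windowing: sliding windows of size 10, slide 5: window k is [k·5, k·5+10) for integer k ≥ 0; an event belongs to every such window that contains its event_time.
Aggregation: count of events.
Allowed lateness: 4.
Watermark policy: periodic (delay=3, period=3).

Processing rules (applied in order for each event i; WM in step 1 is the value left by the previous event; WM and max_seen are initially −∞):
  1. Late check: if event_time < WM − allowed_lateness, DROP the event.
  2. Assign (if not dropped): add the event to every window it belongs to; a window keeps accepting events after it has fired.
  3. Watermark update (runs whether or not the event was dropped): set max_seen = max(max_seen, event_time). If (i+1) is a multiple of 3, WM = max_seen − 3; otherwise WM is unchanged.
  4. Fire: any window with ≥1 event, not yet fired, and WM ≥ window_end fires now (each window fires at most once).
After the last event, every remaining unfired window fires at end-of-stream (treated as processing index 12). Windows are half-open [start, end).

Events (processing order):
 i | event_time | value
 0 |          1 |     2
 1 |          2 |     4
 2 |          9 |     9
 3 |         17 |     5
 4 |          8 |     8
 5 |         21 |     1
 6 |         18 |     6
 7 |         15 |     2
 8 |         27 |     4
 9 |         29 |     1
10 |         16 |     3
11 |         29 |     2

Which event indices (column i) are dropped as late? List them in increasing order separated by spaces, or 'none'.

10

i=0 t=1 v=2: → [0,10); WM=−∞
i=1 t=2 v=4: → [0,10); WM=−∞
i=2 t=9 v=9: → [5,15),[0,10); WM=6
i=3 t=17 v=5: → [15,25),[10,20); WM=6
i=4 t=8 v=8: → [5,15),[0,10); WM=6
i=5 t=21 v=1: → [20,30),[15,25); WM=18; [0,10) fires=4 [5,15) fires=2
i=6 t=18 v=6: → [15,25),[10,20); WM=18
i=7 t=15 v=2: → [15,25),[10,20); WM=18
i=8 t=27 v=4: → [25,35),[20,30); WM=24; [10,20) fires=3
i=9 t=29 v=1: → [25,35),[20,30); WM=24
i=10 t=16 v=3: DROP (t<24-4); WM=24
i=11 t=29 v=2: → [25,35),[20,30); WM=26; [15,25) fires=4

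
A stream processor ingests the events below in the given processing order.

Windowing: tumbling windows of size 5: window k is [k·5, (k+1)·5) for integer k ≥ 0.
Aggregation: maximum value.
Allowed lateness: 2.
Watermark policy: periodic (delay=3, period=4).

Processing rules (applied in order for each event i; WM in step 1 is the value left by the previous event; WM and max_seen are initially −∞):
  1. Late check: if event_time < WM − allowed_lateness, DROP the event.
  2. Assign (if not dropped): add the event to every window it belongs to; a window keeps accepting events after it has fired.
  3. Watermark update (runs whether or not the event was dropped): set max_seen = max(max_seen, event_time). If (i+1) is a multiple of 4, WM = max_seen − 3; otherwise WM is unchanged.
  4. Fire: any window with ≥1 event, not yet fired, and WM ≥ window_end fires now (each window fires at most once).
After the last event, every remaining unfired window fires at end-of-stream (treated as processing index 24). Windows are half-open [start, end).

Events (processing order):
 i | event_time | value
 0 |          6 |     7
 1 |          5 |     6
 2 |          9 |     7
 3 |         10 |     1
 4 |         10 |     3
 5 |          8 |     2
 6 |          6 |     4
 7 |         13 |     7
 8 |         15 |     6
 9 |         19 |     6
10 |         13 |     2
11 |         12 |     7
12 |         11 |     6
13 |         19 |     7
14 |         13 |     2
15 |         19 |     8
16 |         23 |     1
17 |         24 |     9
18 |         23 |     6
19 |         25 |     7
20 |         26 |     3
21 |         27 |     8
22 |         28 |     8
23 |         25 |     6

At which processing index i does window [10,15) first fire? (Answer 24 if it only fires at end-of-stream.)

11

i=0 t=6 v=7: → [5,10); WM=−∞
i=1 t=5 v=6: → [5,10); WM=−∞
i=2 t=9 v=7: → [5,10); WM=−∞
i=3 t=10 v=1: → [10,15); WM=7
i=4 t=10 v=3: → [10,15); WM=7
i=5 t=8 v=2: → [5,10); WM=7
i=6 t=6 v=4: → [5,10); WM=7
i=7 t=13 v=7: → [10,15); WM=10; [5,10) fires=7
i=8 t=15 v=6: → [15,20); WM=10
i=9 t=19 v=6: → [15,20); WM=10
i=10 t=13 v=2: → [10,15); WM=10
i=11 t=12 v=7: → [10,15); WM=16; [10,15) fires=7
i=12 t=11 v=6: DROP (t<16-2); WM=16
i=13 t=19 v=7: → [15,20); WM=16
i=14 t=13 v=2: DROP (t<16-2); WM=16
i=15 t=19 v=8: → [15,20); WM=16
i=16 t=23 v=1: → [20,25); WM=16
i=17 t=24 v=9: → [20,25); WM=16
i=18 t=23 v=6: → [20,25); WM=16
i=19 t=25 v=7: → [25,30); WM=22; [15,20) fires=8
i=20 t=26 v=3: → [25,30); WM=22
i=21 t=27 v=8: → [25,30); WM=22
i=22 t=28 v=8: → [25,30); WM=22
i=23 t=25 v=6: → [25,30); WM=25; [20,25) fires=9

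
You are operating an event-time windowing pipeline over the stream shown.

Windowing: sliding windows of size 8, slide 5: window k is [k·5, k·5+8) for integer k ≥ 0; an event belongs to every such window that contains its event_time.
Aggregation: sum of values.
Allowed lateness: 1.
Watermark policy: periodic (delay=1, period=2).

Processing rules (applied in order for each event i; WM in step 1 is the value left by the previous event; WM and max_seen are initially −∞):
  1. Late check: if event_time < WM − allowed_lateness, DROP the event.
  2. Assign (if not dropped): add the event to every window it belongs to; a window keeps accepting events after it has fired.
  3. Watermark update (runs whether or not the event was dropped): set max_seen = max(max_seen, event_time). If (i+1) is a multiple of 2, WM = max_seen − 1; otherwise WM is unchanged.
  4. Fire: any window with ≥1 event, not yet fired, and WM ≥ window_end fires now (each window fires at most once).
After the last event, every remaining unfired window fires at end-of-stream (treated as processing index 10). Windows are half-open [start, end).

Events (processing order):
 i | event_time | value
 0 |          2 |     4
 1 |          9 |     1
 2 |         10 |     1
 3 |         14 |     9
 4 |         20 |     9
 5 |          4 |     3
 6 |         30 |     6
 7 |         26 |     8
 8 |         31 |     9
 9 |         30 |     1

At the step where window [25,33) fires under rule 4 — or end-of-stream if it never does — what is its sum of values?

24

i=0 t=2 v=4: → [0,8); WM=−∞
i=1 t=9 v=1: → [5,13); WM=8; [0,8) fires=4
i=2 t=10 v=1: → [10,18),[5,13); WM=8
i=3 t=14 v=9: → [10,18); WM=13; [5,13) fires=2
i=4 t=20 v=9: → [20,28),[15,23); WM=13
i=5 t=4 v=3: DROP (t<13-1); WM=19; [10,18) fires=10
i=6 t=30 v=6: → [30,38),[25,33); WM=19
i=7 t=26 v=8: → [25,33),[20,28); WM=29; [15,23) fires=9 [20,28) fires=17
i=8 t=31 v=9: → [30,38),[25,33); WM=29
i=9 t=30 v=1: → [30,38),[25,33); WM=30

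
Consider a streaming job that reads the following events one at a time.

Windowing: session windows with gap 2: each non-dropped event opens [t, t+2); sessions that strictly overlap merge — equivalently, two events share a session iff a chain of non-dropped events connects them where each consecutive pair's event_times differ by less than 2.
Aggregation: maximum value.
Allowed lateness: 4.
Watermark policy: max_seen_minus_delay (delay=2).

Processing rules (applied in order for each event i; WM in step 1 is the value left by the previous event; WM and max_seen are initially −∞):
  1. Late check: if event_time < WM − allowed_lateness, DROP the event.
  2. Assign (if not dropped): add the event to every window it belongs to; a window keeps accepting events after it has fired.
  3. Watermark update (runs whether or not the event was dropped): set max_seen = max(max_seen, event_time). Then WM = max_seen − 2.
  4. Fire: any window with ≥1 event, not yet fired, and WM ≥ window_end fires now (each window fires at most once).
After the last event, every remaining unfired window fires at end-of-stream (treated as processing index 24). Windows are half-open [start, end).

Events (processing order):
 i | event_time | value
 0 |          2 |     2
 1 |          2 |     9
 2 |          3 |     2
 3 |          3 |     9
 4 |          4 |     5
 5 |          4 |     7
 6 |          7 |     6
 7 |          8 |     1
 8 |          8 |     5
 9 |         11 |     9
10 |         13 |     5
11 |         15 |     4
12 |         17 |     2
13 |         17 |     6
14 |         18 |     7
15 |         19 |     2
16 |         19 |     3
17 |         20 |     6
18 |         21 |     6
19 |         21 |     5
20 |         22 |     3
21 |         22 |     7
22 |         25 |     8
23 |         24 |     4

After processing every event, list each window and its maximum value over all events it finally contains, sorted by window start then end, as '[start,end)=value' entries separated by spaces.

i=0 t=2 v=2: → [2,4); WM=0
i=1 t=2 v=9: → [2,4); WM=0
i=2 t=3 v=2: → [2,5); WM=1
i=3 t=3 v=9: → [2,5); WM=1
i=4 t=4 v=5: → [2,6); WM=2
i=5 t=4 v=7: → [2,6); WM=2
i=6 t=7 v=6: → [7,9); WM=5
i=7 t=8 v=1: → [7,10); WM=6
i=8 t=8 v=5: → [7,10); WM=6
i=9 t=11 v=9: → [11,13); WM=9
i=10 t=13 v=5: → [13,15); WM=11
i=11 t=15 v=4: → [15,17); WM=13
i=12 t=17 v=2: → [17,19); WM=15
i=13 t=17 v=6: → [17,19); WM=15
i=14 t=18 v=7: → [17,20); WM=16
i=15 t=19 v=2: → [17,21); WM=17
i=16 t=19 v=3: → [17,21); WM=17
i=17 t=20 v=6: → [17,22); WM=18
i=18 t=21 v=6: → [17,23); WM=19
i=19 t=21 v=5: → [17,23); WM=19
i=20 t=22 v=3: → [17,24); WM=20
i=21 t=22 v=7: → [17,24); WM=20
i=22 t=25 v=8: → [25,27); WM=23
i=23 t=24 v=4: → [24,27); WM=23

[2,6)=9 [7,10)=6 [11,13)=9 [13,15)=5 [15,17)=4 [17,24)=7 [24,27)=8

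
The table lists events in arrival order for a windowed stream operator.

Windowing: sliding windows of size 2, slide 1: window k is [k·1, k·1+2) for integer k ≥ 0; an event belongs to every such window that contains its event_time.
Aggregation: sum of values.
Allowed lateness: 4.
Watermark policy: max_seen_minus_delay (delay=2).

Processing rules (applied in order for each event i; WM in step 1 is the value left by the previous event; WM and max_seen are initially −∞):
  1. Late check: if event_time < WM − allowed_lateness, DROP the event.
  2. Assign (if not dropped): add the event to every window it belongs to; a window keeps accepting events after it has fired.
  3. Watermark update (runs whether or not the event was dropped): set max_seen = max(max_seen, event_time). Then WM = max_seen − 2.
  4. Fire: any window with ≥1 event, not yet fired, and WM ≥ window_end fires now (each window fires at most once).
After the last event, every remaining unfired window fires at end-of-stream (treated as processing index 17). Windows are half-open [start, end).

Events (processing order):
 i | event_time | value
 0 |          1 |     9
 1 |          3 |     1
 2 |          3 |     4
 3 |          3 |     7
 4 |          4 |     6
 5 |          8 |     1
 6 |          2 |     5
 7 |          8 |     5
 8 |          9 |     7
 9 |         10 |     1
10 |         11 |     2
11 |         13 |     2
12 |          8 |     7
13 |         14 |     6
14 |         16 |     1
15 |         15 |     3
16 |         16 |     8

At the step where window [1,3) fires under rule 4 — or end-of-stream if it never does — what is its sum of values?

9

i=0 t=1 v=9: → [1,3),[0,2); WM=-1
i=1 t=3 v=1: → [3,5),[2,4); WM=1
i=2 t=3 v=4: → [3,5),[2,4); WM=1
i=3 t=3 v=7: → [3,5),[2,4); WM=1
i=4 t=4 v=6: → [4,6),[3,5); WM=2; [0,2) fires=9
i=5 t=8 v=1: → [8,10),[7,9); WM=6; [1,3) fires=9 [2,4) fires=12 [3,5) fires=18 [4,6) fires=6
i=6 t=2 v=5: → [2,4),[1,3); WM=6
i=7 t=8 v=5: → [8,10),[7,9); WM=6
i=8 t=9 v=7: → [9,11),[8,10); WM=7
i=9 t=10 v=1: → [10,12),[9,11); WM=8
i=10 t=11 v=2: → [11,13),[10,12); WM=9; [7,9) fires=6
i=11 t=13 v=2: → [13,15),[12,14); WM=11; [8,10) fires=13 [9,11) fires=8
i=12 t=8 v=7: → [8,10),[7,9); WM=11
i=13 t=14 v=6: → [14,16),[13,15); WM=12; [10,12) fires=3
i=14 t=16 v=1: → [16,18),[15,17); WM=14; [11,13) fires=2 [12,14) fires=2
i=15 t=15 v=3: → [15,17),[14,16); WM=14
i=16 t=16 v=8: → [16,18),[15,17); WM=14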